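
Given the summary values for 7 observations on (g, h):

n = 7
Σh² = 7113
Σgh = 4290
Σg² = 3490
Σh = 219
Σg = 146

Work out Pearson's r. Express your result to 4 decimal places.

-0.8144

r = (nΣgh − ΣgΣh) / √[(nΣg² − (Σg)²)(nΣh² − (Σh)²)]
Numerator: 7×4290 − 146×219 = -1944
Denominator: √[(24430 − 21316)(49791 − 47961)] = √[3114 × 1830] = 2387.1783
r = -1944 / 2387.1783 ≈ -0.8144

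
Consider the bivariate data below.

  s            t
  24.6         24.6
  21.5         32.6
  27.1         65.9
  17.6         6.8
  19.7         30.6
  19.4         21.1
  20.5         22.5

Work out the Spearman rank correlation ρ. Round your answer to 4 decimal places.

Rank s: 6, 5, 7, 1, 3, 2, 4
Rank t: 4, 6, 7, 1, 5, 2, 3
d = rank(s) − rank(t): 2, -1, 0, 0, -2, 0, 1; Σd² = 10
ρ = 1 − 6Σd² / [n(n²−1)] = 1 − 6×10 / (7×48) = 1 − 60/336 ≈ 0.8214

0.8214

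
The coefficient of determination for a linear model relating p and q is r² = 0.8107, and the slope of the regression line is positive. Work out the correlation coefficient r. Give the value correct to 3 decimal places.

0.900

|r| = √0.8107 = 0.900
The association is positive, so r = 0.900.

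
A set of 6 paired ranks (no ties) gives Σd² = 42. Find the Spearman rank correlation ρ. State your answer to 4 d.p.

ρ = 1 − 6Σd² / [n(n²−1)] = 1 − 6×42 / (6×35)
  = 1 − 252/210 = 1 − 1.20000 ≈ -0.2000

-0.2000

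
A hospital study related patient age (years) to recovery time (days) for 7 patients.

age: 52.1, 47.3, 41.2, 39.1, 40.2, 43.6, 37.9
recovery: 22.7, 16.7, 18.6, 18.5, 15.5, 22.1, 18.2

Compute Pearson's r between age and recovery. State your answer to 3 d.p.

0.526

n = 7, Σx = 301.4, Σy = 132.3, Σx² = 13131.36, Σy² = 2542.29, Σxy = 5738.69
nΣxy − ΣxΣy = 40170.83 − 39875.22 = 295.61
nΣx² − (Σx)² = 91919.52 − 90841.96 = 1077.56; nΣy² − (Σy)² = 17796.03 − 17503.29 = 292.74
r = 295.61 / √(1077.56 × 292.74) = 295.61 / 561.6448 ≈ 0.526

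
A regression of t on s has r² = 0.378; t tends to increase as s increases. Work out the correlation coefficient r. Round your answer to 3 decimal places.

|r| = √0.378 = 0.615
The association is positive, so r = 0.615.

0.615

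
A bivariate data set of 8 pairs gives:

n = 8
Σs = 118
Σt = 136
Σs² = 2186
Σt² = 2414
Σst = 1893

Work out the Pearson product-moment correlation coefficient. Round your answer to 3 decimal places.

r = (nΣst − ΣsΣt) / √[(nΣs² − (Σs)²)(nΣt² − (Σt)²)]
Numerator: 8×1893 − 118×136 = -904
Denominator: √[(17488 − 13924)(19312 − 18496)] = √[3564 × 816] = 1705.3516
r = -904 / 1705.3516 ≈ -0.530

-0.530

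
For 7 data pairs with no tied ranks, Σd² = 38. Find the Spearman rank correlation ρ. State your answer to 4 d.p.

0.3214

ρ = 1 − 6Σd² / [n(n²−1)] = 1 − 6×38 / (7×48)
  = 1 − 228/336 = 1 − 0.67857 ≈ 0.3214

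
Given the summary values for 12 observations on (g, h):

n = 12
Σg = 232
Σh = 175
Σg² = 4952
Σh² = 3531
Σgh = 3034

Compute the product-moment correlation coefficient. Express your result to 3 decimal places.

r = (nΣgh − ΣgΣh) / √[(nΣg² − (Σg)²)(nΣh² − (Σh)²)]
Numerator: 12×3034 − 232×175 = -4192
Denominator: √[(59424 − 53824)(42372 − 30625)] = √[5600 × 11747] = 8110.6843
r = -4192 / 8110.6843 ≈ -0.517

-0.517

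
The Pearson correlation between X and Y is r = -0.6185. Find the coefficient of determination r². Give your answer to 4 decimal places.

0.3825

r² = (-0.6185)² = 0.3825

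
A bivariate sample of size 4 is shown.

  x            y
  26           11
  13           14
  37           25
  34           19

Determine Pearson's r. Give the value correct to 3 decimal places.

n = 4, Σx = 110, Σy = 69, Σx² = 3370, Σy² = 1303, Σxy = 2039
nΣxy − ΣxΣy = 8156 − 7590 = 566
nΣx² − (Σx)² = 13480 − 12100 = 1380; nΣy² − (Σy)² = 5212 − 4761 = 451
r = 566 / √(1380 × 451) = 566 / 788.9106 ≈ 0.717

0.717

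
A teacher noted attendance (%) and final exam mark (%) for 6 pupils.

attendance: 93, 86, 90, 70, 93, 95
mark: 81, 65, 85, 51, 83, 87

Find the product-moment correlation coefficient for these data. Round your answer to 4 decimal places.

n = 6, Σx = 527, Σy = 452, Σx² = 46719, Σy² = 35070, Σxy = 40327
nΣxy − ΣxΣy = 241962 − 238204 = 3758
nΣx² − (Σx)² = 280314 − 277729 = 2585; nΣy² − (Σy)² = 210420 − 204304 = 6116
r = 3758 / √(2585 × 6116) = 3758 / 3976.1615 ≈ 0.9451

0.9451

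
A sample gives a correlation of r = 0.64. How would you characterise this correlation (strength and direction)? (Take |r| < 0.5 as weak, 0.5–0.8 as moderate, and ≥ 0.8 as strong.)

r = 0.64 > 0 so the relationship is positive.
|r| = 0.64, which falls in the moderate range.

moderate positive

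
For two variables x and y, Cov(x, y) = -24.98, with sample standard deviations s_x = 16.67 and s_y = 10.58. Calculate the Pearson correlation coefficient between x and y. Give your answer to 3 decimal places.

r = Cov(x,y) / (s_x · s_y) = -24.98 / (16.67 × 10.58)
  = -24.98 / 176.3686 ≈ -0.142

-0.142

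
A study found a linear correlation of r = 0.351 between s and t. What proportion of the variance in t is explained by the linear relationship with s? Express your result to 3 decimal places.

0.123

r² = (0.351)² = 0.123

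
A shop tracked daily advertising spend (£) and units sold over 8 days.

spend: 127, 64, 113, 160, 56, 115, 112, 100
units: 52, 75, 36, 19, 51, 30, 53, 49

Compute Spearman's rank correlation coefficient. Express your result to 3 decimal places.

-0.571

Rank spend: 7, 2, 5, 8, 1, 6, 4, 3
Rank units: 6, 8, 3, 1, 5, 2, 7, 4
d = rank(spend) − rank(units): 1, -6, 2, 7, -4, 4, -3, -1; Σd² = 132
ρ = 1 − 6Σd² / [n(n²−1)] = 1 − 6×132 / (8×63) = 1 − 792/504 ≈ -0.571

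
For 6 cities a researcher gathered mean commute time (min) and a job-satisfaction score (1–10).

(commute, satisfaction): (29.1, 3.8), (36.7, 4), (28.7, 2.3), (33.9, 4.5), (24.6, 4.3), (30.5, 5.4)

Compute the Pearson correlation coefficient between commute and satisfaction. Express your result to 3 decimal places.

0.150

n = 6, Σx = 183.5, Σy = 24.3, Σx² = 5702.01, Σy² = 103.63, Σxy = 746.42
nΣxy − ΣxΣy = 4478.52 − 4459.05 = 19.47
nΣx² − (Σx)² = 34212.06 − 33672.25 = 539.81; nΣy² − (Σy)² = 621.78 − 590.49 = 31.29
r = 19.47 / √(539.81 × 31.29) = 19.47 / 129.9641 ≈ 0.150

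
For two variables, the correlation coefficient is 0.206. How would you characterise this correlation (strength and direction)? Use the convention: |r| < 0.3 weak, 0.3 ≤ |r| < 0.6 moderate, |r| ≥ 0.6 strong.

r = 0.206 > 0 so the relationship is positive.
|r| = 0.206, which falls in the weak range.

weak positive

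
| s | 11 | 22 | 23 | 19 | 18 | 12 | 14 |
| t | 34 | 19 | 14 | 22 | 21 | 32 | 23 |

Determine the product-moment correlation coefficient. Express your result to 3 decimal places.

-0.933

n = 7, Σs = 119, Σt = 165, Σs² = 2159, Σt² = 4191, Σst = 2616
nΣst − ΣsΣt = 18312 − 19635 = -1323
nΣs² − (Σs)² = 15113 − 14161 = 952; nΣt² − (Σt)² = 29337 − 27225 = 2112
r = -1323 / √(952 × 2112) = -1323 / 1417.9647 ≈ -0.933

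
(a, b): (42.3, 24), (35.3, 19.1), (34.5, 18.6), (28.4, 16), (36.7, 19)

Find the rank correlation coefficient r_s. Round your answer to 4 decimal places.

Rank a: 5, 3, 2, 1, 4
Rank b: 5, 4, 2, 1, 3
d = rank(a) − rank(b): 0, -1, 0, 0, 1; Σd² = 2
ρ = 1 − 6Σd² / [n(n²−1)] = 1 − 6×2 / (5×24) = 1 − 12/120 ≈ 0.9000

0.9000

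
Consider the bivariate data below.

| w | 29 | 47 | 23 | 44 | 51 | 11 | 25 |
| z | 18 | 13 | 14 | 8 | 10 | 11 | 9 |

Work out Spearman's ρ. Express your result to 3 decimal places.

-0.214

Rank w: 4, 6, 2, 5, 7, 1, 3
Rank z: 7, 5, 6, 1, 3, 4, 2
d = rank(w) − rank(z): -3, 1, -4, 4, 4, -3, 1; Σd² = 68
ρ = 1 − 6Σd² / [n(n²−1)] = 1 − 6×68 / (7×48) = 1 − 408/336 ≈ -0.214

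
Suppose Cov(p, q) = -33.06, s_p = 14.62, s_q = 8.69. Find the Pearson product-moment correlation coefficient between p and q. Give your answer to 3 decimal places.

r = Cov(p,q) / (s_p · s_q) = -33.06 / (14.62 × 8.69)
  = -33.06 / 127.0478 ≈ -0.260

-0.260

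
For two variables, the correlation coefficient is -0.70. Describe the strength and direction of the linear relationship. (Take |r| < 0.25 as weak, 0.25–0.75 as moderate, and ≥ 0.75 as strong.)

moderate negative

r = -0.70 < 0 so the relationship is negative.
|r| = 0.70, which falls in the moderate range.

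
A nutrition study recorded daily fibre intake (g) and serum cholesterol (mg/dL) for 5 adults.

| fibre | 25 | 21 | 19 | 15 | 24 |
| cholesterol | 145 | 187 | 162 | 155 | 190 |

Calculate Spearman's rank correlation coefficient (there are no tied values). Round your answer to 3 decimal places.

Rank fibre: 5, 3, 2, 1, 4
Rank cholesterol: 1, 4, 3, 2, 5
d = rank(fibre) − rank(cholesterol): 4, -1, -1, -1, -1; Σd² = 20
ρ = 1 − 6Σd² / [n(n²−1)] = 1 − 6×20 / (5×24) = 1 − 120/120 ≈ 0.000

0.000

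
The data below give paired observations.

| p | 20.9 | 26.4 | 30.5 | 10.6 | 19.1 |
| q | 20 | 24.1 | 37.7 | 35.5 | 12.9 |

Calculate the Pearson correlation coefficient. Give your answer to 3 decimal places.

0.087

n = 5, Σp = 107.5, Σq = 130.2, Σp² = 2541.19, Σq² = 3828.76, Σpq = 2826.78
nΣpq − ΣpΣq = 14133.9 − 13996.5 = 137.4
nΣp² − (Σp)² = 12705.95 − 11556.25 = 1149.7; nΣq² − (Σq)² = 19143.8 − 16952.04 = 2191.76
r = 137.4 / √(1149.7 × 2191.76) = 137.4 / 1587.4087 ≈ 0.087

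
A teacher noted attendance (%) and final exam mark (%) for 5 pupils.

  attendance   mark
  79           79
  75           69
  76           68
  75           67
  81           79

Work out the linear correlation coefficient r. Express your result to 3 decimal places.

0.946

n = 5, Σx = 386, Σy = 362, Σx² = 29828, Σy² = 26356, Σxy = 28008
nΣxy − ΣxΣy = 140040 − 139732 = 308
nΣx² − (Σx)² = 149140 − 148996 = 144; nΣy² − (Σy)² = 131780 − 131044 = 736
r = 308 / √(144 × 736) = 308 / 325.5518 ≈ 0.946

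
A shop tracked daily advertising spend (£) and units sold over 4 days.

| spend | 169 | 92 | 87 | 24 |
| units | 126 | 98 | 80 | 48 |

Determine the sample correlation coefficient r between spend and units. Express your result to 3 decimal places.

0.976

n = 4, Σx = 372, Σy = 352, Σx² = 45170, Σy² = 34184, Σxy = 38422
nΣxy − ΣxΣy = 153688 − 130944 = 22744
nΣx² − (Σx)² = 180680 − 138384 = 42296; nΣy² − (Σy)² = 136736 − 123904 = 12832
r = 22744 / √(42296 × 12832) = 22744 / 23296.8297 ≈ 0.976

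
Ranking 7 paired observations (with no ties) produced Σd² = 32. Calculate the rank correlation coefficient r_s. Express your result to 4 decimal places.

0.4286

ρ = 1 − 6Σd² / [n(n²−1)] = 1 − 6×32 / (7×48)
  = 1 − 192/336 = 1 − 0.57143 ≈ 0.4286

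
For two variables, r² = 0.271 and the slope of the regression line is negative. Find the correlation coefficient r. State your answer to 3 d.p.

-0.521

|r| = √0.271 = 0.521
The association is negative, so r = −0.521.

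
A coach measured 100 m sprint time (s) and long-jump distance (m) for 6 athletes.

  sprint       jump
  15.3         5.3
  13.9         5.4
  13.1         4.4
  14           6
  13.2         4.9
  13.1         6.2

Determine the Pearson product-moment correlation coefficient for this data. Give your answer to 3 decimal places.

0.141

n = 6, Σx = 82.6, Σy = 32.2, Σx² = 1140.76, Σy² = 175.06, Σxy = 443.69
nΣxy − ΣxΣy = 2662.14 − 2659.72 = 2.42
nΣx² − (Σx)² = 6844.56 − 6822.76 = 21.8; nΣy² − (Σy)² = 1050.36 − 1036.84 = 13.52
r = 2.42 / √(21.8 × 13.52) = 2.42 / 17.1679 ≈ 0.141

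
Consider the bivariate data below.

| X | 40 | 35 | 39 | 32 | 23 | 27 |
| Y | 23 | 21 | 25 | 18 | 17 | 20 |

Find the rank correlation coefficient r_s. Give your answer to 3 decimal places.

0.886

Rank X: 6, 4, 5, 3, 1, 2
Rank Y: 5, 4, 6, 2, 1, 3
d = rank(X) − rank(Y): 1, 0, -1, 1, 0, -1; Σd² = 4
ρ = 1 − 6Σd² / [n(n²−1)] = 1 − 6×4 / (6×35) = 1 − 24/210 ≈ 0.886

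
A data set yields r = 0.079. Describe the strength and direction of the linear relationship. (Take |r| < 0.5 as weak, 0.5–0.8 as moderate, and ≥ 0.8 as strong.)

r = 0.079 > 0 so the relationship is positive.
|r| = 0.079, which falls in the weak range.

weak positive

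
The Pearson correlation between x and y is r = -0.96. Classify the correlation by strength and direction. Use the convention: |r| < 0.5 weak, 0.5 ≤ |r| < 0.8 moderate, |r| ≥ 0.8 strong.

r = -0.96 < 0 so the relationship is negative.
|r| = 0.96, which falls in the strong range.

strong negative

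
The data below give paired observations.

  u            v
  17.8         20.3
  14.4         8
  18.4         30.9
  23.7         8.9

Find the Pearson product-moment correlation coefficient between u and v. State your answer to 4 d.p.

n = 4, Σu = 74.3, Σv = 68.1, Σu² = 1424.45, Σv² = 1510.11, Σuv = 1256.03
nΣuv − ΣuΣv = 5024.12 − 5059.83 = -35.71
nΣu² − (Σu)² = 5697.8 − 5520.49 = 177.31; nΣv² − (Σv)² = 6040.44 − 4637.61 = 1402.83
r = -35.71 / √(177.31 × 1402.83) = -35.71 / 498.7342 ≈ -0.0716

-0.0716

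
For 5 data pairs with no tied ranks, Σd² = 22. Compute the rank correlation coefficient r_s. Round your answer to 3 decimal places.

ρ = 1 − 6Σd² / [n(n²−1)] = 1 − 6×22 / (5×24)
  = 1 − 132/120 = 1 − 1.1000 ≈ -0.100

-0.100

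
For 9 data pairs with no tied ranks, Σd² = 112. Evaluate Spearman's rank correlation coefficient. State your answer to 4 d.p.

ρ = 1 − 6Σd² / [n(n²−1)] = 1 − 6×112 / (9×80)
  = 1 − 672/720 = 1 − 0.93333 ≈ 0.0667

0.0667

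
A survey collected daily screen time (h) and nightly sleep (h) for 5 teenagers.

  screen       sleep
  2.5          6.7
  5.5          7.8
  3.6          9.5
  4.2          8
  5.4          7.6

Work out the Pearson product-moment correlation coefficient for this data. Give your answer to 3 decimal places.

n = 5, Σx = 21.2, Σy = 39.6, Σx² = 96.26, Σy² = 317.74, Σxy = 168.49
nΣxy − ΣxΣy = 842.45 − 839.52 = 2.93
nΣx² − (Σx)² = 481.3 − 449.44 = 31.86; nΣy² − (Σy)² = 1588.7 − 1568.16 = 20.54
r = 2.93 / √(31.86 × 20.54) = 2.93 / 25.5813 ≈ 0.115

0.115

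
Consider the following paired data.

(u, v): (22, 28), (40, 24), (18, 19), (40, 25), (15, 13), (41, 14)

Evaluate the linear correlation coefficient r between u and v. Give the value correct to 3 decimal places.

n = 6, Σu = 176, Σv = 123, Σu² = 5914, Σv² = 2711, Σuv = 3687
nΣuv − ΣuΣv = 22122 − 21648 = 474
nΣu² − (Σu)² = 35484 − 30976 = 4508; nΣv² − (Σv)² = 16266 − 15129 = 1137
r = 474 / √(4508 × 1137) = 474 / 2263.9779 ≈ 0.209

0.209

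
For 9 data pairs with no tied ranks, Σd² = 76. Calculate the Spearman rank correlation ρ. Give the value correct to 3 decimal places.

0.367

ρ = 1 − 6Σd² / [n(n²−1)] = 1 − 6×76 / (9×80)
  = 1 − 456/720 = 1 − 0.6333 ≈ 0.367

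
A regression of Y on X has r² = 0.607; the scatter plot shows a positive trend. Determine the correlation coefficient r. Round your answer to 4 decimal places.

0.7791

|r| = √0.607 = 0.7791
The association is positive, so r = 0.7791.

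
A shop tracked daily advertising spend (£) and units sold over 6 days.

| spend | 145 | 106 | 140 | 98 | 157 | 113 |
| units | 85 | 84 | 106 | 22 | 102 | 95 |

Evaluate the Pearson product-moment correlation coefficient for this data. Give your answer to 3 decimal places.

n = 6, Σx = 759, Σy = 494, Σx² = 98883, Σy² = 45430, Σxy = 64974
nΣxy − ΣxΣy = 389844 − 374946 = 14898
nΣx² − (Σx)² = 593298 − 576081 = 17217; nΣy² − (Σy)² = 272580 − 244036 = 28544
r = 14898 / √(17217 × 28544) = 14898 / 22168.4922 ≈ 0.672

0.672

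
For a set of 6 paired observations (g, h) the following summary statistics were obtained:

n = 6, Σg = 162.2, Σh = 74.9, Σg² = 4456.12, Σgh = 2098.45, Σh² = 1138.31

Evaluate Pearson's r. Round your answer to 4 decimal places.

0.6117

r = (nΣgh − ΣgΣh) / √[(nΣg² − (Σg)²)(nΣh² − (Σh)²)]
Numerator: 6×2098.45 − 162.2×74.9 = 441.92
Denominator: √[(26736.72 − 26308.84)(6829.86 − 5610.01)] = √[427.88 × 1219.85] = 722.4607
r = 441.92 / 722.4607 ≈ 0.6117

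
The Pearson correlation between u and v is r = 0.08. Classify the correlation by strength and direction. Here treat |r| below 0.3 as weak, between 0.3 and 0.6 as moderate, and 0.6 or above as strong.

r = 0.08 > 0 so the relationship is positive.
|r| = 0.08, which falls in the weak range.

weak positive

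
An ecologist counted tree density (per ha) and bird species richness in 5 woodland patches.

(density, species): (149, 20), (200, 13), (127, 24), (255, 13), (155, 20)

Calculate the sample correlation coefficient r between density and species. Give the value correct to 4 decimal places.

n = 5, Σx = 886, Σy = 90, Σx² = 167380, Σy² = 1714, Σxy = 15043
nΣxy − ΣxΣy = 75215 − 79740 = -4525
nΣx² − (Σx)² = 836900 − 784996 = 51904; nΣy² − (Σy)² = 8570 − 8100 = 470
r = -4525 / √(51904 × 470) = -4525 / 4939.1173 ≈ -0.9162

-0.9162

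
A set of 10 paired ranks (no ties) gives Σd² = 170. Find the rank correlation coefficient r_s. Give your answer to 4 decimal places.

ρ = 1 − 6Σd² / [n(n²−1)] = 1 − 6×170 / (10×99)
  = 1 − 1020/990 = 1 − 1.03030 ≈ -0.0303

-0.0303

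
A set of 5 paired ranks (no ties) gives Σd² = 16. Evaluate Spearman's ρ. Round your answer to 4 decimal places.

ρ = 1 − 6Σd² / [n(n²−1)] = 1 − 6×16 / (5×24)
  = 1 − 96/120 = 1 − 0.80000 ≈ 0.2000

0.2000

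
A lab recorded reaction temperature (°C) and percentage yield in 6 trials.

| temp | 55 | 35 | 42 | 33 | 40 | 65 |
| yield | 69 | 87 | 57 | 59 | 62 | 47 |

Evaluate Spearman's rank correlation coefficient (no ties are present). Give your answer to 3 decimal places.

Rank temp: 5, 2, 4, 1, 3, 6
Rank yield: 5, 6, 2, 3, 4, 1
d = rank(temp) − rank(yield): 0, -4, 2, -2, -1, 5; Σd² = 50
ρ = 1 − 6Σd² / [n(n²−1)] = 1 − 6×50 / (6×35) = 1 − 300/210 ≈ -0.429

-0.429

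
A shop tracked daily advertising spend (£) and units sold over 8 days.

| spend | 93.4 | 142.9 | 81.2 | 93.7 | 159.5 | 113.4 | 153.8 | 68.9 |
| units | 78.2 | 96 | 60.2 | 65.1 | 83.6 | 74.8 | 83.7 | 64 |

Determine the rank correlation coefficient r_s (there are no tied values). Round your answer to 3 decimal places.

0.810

Rank spend: 3, 6, 2, 4, 8, 5, 7, 1
Rank units: 5, 8, 1, 3, 6, 4, 7, 2
d = rank(spend) − rank(units): -2, -2, 1, 1, 2, 1, 0, -1; Σd² = 16
ρ = 1 − 6Σd² / [n(n²−1)] = 1 − 6×16 / (8×63) = 1 − 96/504 ≈ 0.810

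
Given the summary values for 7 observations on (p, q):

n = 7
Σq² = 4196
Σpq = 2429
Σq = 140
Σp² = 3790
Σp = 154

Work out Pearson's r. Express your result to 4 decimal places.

r = (nΣpq − ΣpΣq) / √[(nΣp² − (Σp)²)(nΣq² − (Σq)²)]
Numerator: 7×2429 − 154×140 = -4557
Denominator: √[(26530 − 23716)(29372 − 19600)] = √[2814 × 9772] = 5243.8924
r = -4557 / 5243.8924 ≈ -0.8690

-0.8690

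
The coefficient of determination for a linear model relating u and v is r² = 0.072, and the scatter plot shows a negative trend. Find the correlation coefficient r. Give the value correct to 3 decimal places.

|r| = √0.072 = 0.268
The association is negative, so r = −0.268.

-0.268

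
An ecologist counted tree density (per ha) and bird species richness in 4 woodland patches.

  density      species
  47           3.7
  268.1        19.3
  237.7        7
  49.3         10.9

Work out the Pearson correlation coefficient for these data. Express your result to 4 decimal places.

0.5806

n = 4, Σx = 602.1, Σy = 40.9, Σx² = 133018.39, Σy² = 553.99, Σxy = 7549.5
nΣxy − ΣxΣy = 30198 − 24625.89 = 5572.11
nΣx² − (Σx)² = 532073.56 − 362524.41 = 169549.15; nΣy² − (Σy)² = 2215.96 − 1672.81 = 543.15
r = 5572.11 / √(169549.15 × 543.15) = 5572.11 / 9596.3858 ≈ 0.5806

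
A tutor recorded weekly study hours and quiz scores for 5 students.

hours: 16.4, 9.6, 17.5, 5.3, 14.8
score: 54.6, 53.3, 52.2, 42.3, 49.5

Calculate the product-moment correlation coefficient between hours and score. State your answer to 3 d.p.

n = 5, Σx = 63.6, Σy = 251.9, Σx² = 914.5, Σy² = 12786.43, Σxy = 3277.41
nΣxy − ΣxΣy = 16387.05 − 16020.84 = 366.21
nΣx² − (Σx)² = 4572.5 − 4044.96 = 527.54; nΣy² − (Σy)² = 63932.15 − 63453.61 = 478.54
r = 366.21 / √(527.54 × 478.54) = 366.21 / 502.4430 ≈ 0.729

0.729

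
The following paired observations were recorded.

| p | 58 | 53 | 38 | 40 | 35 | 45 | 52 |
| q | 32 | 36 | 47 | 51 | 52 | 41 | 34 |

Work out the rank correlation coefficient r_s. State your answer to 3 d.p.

-0.929

Rank p: 7, 6, 2, 3, 1, 4, 5
Rank q: 1, 3, 5, 6, 7, 4, 2
d = rank(p) − rank(q): 6, 3, -3, -3, -6, 0, 3; Σd² = 108
ρ = 1 − 6Σd² / [n(n²−1)] = 1 − 6×108 / (7×48) = 1 − 648/336 ≈ -0.929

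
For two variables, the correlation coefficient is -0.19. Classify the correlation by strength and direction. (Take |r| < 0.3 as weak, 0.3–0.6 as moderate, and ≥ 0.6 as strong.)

weak negative

r = -0.19 < 0 so the relationship is negative.
|r| = 0.19, which falls in the weak range.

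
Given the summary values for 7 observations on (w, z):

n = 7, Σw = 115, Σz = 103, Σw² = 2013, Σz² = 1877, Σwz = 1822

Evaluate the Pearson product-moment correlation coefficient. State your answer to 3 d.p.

r = (nΣwz − ΣwΣz) / √[(nΣw² − (Σw)²)(nΣz² − (Σz)²)]
Numerator: 7×1822 − 115×103 = 909
Denominator: √[(14091 − 13225)(13139 − 10609)] = √[866 × 2530] = 1480.1959
r = 909 / 1480.1959 ≈ 0.614

0.614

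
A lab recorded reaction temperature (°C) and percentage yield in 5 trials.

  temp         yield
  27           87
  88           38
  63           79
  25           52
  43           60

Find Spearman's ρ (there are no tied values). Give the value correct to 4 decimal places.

-0.3000

Rank temp: 2, 5, 4, 1, 3
Rank yield: 5, 1, 4, 2, 3
d = rank(temp) − rank(yield): -3, 4, 0, -1, 0; Σd² = 26
ρ = 1 − 6Σd² / [n(n²−1)] = 1 − 6×26 / (5×24) = 1 − 156/120 ≈ -0.3000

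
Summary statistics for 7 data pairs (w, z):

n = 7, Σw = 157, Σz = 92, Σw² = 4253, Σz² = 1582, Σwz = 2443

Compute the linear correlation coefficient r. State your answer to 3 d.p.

0.727

r = (nΣwz − ΣwΣz) / √[(nΣw² − (Σw)²)(nΣz² − (Σz)²)]
Numerator: 7×2443 − 157×92 = 2657
Denominator: √[(29771 − 24649)(11074 − 8464)] = √[5122 × 2610] = 3656.2850
r = 2657 / 3656.2850 ≈ 0.727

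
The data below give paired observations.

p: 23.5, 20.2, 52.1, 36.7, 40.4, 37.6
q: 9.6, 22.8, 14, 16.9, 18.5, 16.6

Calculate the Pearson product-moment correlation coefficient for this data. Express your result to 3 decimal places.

-0.174

n = 6, Σp = 210.5, Σq = 98.4, Σp² = 8067.51, Σq² = 1711.42, Σpq = 3407.35
nΣpq − ΣpΣq = 20444.1 − 20713.2 = -269.1
nΣp² − (Σp)² = 48405.06 − 44310.25 = 4094.81; nΣq² − (Σq)² = 10268.52 − 9682.56 = 585.96
r = -269.1 / √(4094.81 × 585.96) = -269.1 / 1548.9980 ≈ -0.174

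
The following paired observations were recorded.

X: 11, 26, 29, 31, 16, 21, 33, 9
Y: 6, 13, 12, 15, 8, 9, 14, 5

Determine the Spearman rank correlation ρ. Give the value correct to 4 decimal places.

Rank X: 2, 5, 6, 7, 3, 4, 8, 1
Rank Y: 2, 6, 5, 8, 3, 4, 7, 1
d = rank(X) − rank(Y): 0, -1, 1, -1, 0, 0, 1, 0; Σd² = 4
ρ = 1 − 6Σd² / [n(n²−1)] = 1 − 6×4 / (8×63) = 1 − 24/504 ≈ 0.9524

0.9524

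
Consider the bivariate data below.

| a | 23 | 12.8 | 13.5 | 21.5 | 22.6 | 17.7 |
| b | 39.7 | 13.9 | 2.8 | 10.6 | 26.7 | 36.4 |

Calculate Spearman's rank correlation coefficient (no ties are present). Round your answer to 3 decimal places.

0.600

Rank a: 6, 1, 2, 4, 5, 3
Rank b: 6, 3, 1, 2, 4, 5
d = rank(a) − rank(b): 0, -2, 1, 2, 1, -2; Σd² = 14
ρ = 1 − 6Σd² / [n(n²−1)] = 1 − 6×14 / (6×35) = 1 − 84/210 ≈ 0.600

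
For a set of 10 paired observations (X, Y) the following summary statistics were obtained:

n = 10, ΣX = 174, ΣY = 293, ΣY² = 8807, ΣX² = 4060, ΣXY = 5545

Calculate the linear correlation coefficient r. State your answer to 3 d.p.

0.933

r = (nΣXY − ΣXΣY) / √[(nΣX² − (ΣX)²)(nΣY² − (ΣY)²)]
Numerator: 10×5545 − 174×293 = 4468
Denominator: √[(40600 − 30276)(88070 − 85849)] = √[10324 × 2221] = 4788.4866
r = 4468 / 4788.4866 ≈ 0.933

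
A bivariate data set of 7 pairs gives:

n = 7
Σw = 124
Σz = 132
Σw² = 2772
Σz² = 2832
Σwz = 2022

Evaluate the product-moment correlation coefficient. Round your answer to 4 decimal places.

-0.7121

r = (nΣwz − ΣwΣz) / √[(nΣw² − (Σw)²)(nΣz² − (Σz)²)]
Numerator: 7×2022 − 124×132 = -2214
Denominator: √[(19404 − 15376)(19824 − 17424)] = √[4028 × 2400] = 3109.2121
r = -2214 / 3109.2121 ≈ -0.7121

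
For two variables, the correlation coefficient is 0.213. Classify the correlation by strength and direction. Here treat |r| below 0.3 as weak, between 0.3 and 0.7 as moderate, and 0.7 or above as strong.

r = 0.213 > 0 so the relationship is positive.
|r| = 0.213, which falls in the weak range.

weak positive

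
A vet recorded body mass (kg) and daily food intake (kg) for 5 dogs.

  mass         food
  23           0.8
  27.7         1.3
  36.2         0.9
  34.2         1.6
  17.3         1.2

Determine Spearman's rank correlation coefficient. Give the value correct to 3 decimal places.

Rank mass: 2, 3, 5, 4, 1
Rank food: 1, 4, 2, 5, 3
d = rank(mass) − rank(food): 1, -1, 3, -1, -2; Σd² = 16
ρ = 1 − 6Σd² / [n(n²−1)] = 1 − 6×16 / (5×24) = 1 − 96/120 ≈ 0.200

0.200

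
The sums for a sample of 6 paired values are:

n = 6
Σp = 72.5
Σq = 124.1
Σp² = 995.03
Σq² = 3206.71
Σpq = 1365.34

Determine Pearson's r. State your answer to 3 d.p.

-0.486

r = (nΣpq − ΣpΣq) / √[(nΣp² − (Σp)²)(nΣq² − (Σq)²)]
Numerator: 6×1365.34 − 72.5×124.1 = -805.21
Denominator: √[(5970.18 − 5256.25)(19240.26 − 15400.81)] = √[713.93 × 3839.45] = 1655.6263
r = -805.21 / 1655.6263 ≈ -0.486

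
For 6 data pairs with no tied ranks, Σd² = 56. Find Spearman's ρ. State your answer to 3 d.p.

ρ = 1 − 6Σd² / [n(n²−1)] = 1 − 6×56 / (6×35)
  = 1 − 336/210 = 1 − 1.6000 ≈ -0.600

-0.600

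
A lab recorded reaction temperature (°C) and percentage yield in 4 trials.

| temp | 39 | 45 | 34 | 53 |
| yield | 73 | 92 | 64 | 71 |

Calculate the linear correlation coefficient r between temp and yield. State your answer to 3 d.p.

n = 4, Σx = 171, Σy = 300, Σx² = 7511, Σy² = 22930, Σxy = 12926
nΣxy − ΣxΣy = 51704 − 51300 = 404
nΣx² − (Σx)² = 30044 − 29241 = 803; nΣy² − (Σy)² = 91720 − 90000 = 1720
r = 404 / √(803 × 1720) = 404 / 1175.2276 ≈ 0.344

0.344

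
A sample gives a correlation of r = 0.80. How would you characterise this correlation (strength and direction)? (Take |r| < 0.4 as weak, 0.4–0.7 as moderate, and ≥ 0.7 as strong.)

r = 0.80 > 0 so the relationship is positive.
|r| = 0.80, which falls in the strong range.

strong positive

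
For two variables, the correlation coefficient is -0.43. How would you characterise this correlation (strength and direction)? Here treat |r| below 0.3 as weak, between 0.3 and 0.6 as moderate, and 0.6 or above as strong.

r = -0.43 < 0 so the relationship is negative.
|r| = 0.43, which falls in the moderate range.

moderate negative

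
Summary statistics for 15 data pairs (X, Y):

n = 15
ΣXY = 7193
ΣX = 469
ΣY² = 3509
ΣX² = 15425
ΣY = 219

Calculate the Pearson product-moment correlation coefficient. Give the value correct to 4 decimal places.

0.7097

r = (nΣXY − ΣXΣY) / √[(nΣX² − (ΣX)²)(nΣY² − (ΣY)²)]
Numerator: 15×7193 − 469×219 = 5184
Denominator: √[(231375 − 219961)(52635 − 47961)] = √[11414 × 4674] = 7304.0424
r = 5184 / 7304.0424 ≈ 0.7097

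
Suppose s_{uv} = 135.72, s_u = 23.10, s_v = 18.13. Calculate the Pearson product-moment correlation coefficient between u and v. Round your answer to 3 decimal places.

0.324

r = Cov(u,v) / (s_u · s_v) = 135.72 / (23.10 × 18.13)
  = 135.72 / 418.8030 ≈ 0.324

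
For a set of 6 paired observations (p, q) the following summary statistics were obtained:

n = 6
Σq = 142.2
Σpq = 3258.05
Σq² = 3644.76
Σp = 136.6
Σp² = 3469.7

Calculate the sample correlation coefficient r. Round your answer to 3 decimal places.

r = (nΣpq − ΣpΣq) / √[(nΣp² − (Σp)²)(nΣq² − (Σq)²)]
Numerator: 6×3258.05 − 136.6×142.2 = 123.78
Denominator: √[(20818.2 − 18659.56)(21868.56 − 20220.84)] = √[2158.64 × 1647.72] = 1885.9571
r = 123.78 / 1885.9571 ≈ 0.066

0.066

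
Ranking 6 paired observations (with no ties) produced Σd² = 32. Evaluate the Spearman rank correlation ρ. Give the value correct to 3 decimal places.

0.086

ρ = 1 − 6Σd² / [n(n²−1)] = 1 − 6×32 / (6×35)
  = 1 − 192/210 = 1 − 0.9143 ≈ 0.086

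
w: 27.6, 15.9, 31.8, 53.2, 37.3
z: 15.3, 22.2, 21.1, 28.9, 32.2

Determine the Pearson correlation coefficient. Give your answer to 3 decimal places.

0.589

n = 5, Σw = 165.8, Σz = 119.7, Σw² = 6247.34, Σz² = 3044.19, Σwz = 4184.78
nΣwz − ΣwΣz = 20923.9 − 19846.26 = 1077.64
nΣw² − (Σw)² = 31236.7 − 27489.64 = 3747.06; nΣz² − (Σz)² = 15220.95 − 14328.09 = 892.86
r = 1077.64 / √(3747.06 × 892.86) = 1077.64 / 1829.0981 ≈ 0.589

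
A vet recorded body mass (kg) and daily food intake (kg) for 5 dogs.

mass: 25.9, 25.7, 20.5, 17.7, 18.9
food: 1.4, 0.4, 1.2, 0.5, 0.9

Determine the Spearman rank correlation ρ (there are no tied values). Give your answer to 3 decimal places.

Rank mass: 5, 4, 3, 1, 2
Rank food: 5, 1, 4, 2, 3
d = rank(mass) − rank(food): 0, 3, -1, -1, -1; Σd² = 12
ρ = 1 − 6Σd² / [n(n²−1)] = 1 − 6×12 / (5×24) = 1 − 72/120 ≈ 0.400

0.400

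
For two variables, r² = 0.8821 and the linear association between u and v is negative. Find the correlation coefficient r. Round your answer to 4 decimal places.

|r| = √0.8821 = 0.9392
The association is negative, so r = −0.9392.

-0.9392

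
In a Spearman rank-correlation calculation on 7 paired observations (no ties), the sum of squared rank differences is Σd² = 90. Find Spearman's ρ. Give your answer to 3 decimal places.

-0.607

ρ = 1 − 6Σd² / [n(n²−1)] = 1 − 6×90 / (7×48)
  = 1 − 540/336 = 1 − 1.6071 ≈ -0.607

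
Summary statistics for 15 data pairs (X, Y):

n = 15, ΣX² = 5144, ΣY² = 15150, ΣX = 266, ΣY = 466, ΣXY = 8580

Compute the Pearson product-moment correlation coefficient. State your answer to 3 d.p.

0.590

r = (nΣXY − ΣXΣY) / √[(nΣX² − (ΣX)²)(nΣY² − (ΣY)²)]
Numerator: 15×8580 − 266×466 = 4744
Denominator: √[(77160 − 70756)(227250 − 217156)] = √[6404 × 10094] = 8040.0234
r = 4744 / 8040.0234 ≈ 0.590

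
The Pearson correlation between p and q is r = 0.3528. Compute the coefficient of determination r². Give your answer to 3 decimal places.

r² = (0.3528)² = 0.124

0.124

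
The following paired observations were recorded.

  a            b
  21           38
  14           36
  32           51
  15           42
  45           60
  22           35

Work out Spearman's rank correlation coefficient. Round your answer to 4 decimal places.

0.6000

Rank a: 3, 1, 5, 2, 6, 4
Rank b: 3, 2, 5, 4, 6, 1
d = rank(a) − rank(b): 0, -1, 0, -2, 0, 3; Σd² = 14
ρ = 1 − 6Σd² / [n(n²−1)] = 1 − 6×14 / (6×35) = 1 − 84/210 ≈ 0.6000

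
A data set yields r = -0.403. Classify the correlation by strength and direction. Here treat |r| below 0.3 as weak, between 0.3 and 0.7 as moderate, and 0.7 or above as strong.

moderate negative

r = -0.403 < 0 so the relationship is negative.
|r| = 0.403, which falls in the moderate range.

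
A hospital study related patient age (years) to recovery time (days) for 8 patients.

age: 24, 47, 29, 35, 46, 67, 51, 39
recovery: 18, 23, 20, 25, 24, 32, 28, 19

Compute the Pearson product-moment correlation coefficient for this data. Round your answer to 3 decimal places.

0.883

n = 8, Σx = 338, Σy = 189, Σx² = 15578, Σy² = 4623, Σxy = 8385
nΣxy − ΣxΣy = 67080 − 63882 = 3198
nΣx² − (Σx)² = 124624 − 114244 = 10380; nΣy² − (Σy)² = 36984 − 35721 = 1263
r = 3198 / √(10380 × 1263) = 3198 / 3620.7651 ≈ 0.883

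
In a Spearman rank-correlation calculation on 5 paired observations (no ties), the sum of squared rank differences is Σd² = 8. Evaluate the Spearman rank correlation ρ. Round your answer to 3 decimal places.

ρ = 1 − 6Σd² / [n(n²−1)] = 1 − 6×8 / (5×24)
  = 1 − 48/120 = 1 − 0.4000 ≈ 0.600

0.600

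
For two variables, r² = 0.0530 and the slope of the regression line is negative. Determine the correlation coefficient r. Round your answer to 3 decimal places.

|r| = √0.0530 = 0.230
The association is negative, so r = −0.230.

-0.230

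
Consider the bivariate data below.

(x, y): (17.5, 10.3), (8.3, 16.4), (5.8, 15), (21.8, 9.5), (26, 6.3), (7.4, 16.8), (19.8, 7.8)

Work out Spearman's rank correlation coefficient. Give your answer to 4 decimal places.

Rank x: 4, 3, 1, 6, 7, 2, 5
Rank y: 4, 6, 5, 3, 1, 7, 2
d = rank(x) − rank(y): 0, -3, -4, 3, 6, -5, 3; Σd² = 104
ρ = 1 − 6Σd² / [n(n²−1)] = 1 − 6×104 / (7×48) = 1 − 624/336 ≈ -0.8571

-0.8571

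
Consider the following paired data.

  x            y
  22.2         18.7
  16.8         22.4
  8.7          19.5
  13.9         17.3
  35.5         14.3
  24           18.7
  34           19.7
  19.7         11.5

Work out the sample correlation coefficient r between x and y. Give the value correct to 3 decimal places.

n = 8, Σx = 174.8, Σy = 142.1, Σx² = 4424.32, Σy² = 2605.51, Σxy = 3054.38
nΣxy − ΣxΣy = 24435.04 − 24839.08 = -404.04
nΣx² − (Σx)² = 35394.56 − 30555.04 = 4839.52; nΣy² − (Σy)² = 20844.08 − 20192.41 = 651.67
r = -404.04 / √(4839.52 × 651.67) = -404.04 / 1775.8857 ≈ -0.228

-0.228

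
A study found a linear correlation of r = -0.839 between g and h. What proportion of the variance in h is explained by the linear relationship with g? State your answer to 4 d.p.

0.7039

r² = (-0.839)² = 0.7039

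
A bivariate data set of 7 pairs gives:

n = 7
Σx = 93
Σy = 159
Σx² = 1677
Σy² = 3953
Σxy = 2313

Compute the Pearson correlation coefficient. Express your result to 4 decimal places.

0.5166

r = (nΣxy − ΣxΣy) / √[(nΣx² − (Σx)²)(nΣy² − (Σy)²)]
Numerator: 7×2313 − 93×159 = 1404
Denominator: √[(11739 − 8649)(27671 − 25281)] = √[3090 × 2390] = 2717.5540
r = 1404 / 2717.5540 ≈ 0.5166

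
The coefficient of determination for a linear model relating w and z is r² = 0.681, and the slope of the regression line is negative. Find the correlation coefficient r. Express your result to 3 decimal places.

-0.825

|r| = √0.681 = 0.825
The association is negative, so r = −0.825.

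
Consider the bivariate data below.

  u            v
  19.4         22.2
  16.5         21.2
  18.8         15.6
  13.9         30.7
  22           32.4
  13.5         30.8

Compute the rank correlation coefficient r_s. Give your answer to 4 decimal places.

0.0286

Rank u: 5, 3, 4, 2, 6, 1
Rank v: 3, 2, 1, 4, 6, 5
d = rank(u) − rank(v): 2, 1, 3, -2, 0, -4; Σd² = 34
ρ = 1 − 6Σd² / [n(n²−1)] = 1 − 6×34 / (6×35) = 1 − 204/210 ≈ 0.0286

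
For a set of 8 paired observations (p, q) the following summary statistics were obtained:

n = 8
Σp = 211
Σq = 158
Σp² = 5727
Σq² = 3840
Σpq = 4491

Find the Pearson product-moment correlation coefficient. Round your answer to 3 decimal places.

0.949

r = (nΣpq − ΣpΣq) / √[(nΣp² − (Σp)²)(nΣq² − (Σq)²)]
Numerator: 8×4491 − 211×158 = 2590
Denominator: √[(45816 − 44521)(30720 − 24964)] = √[1295 × 5756] = 2730.2051
r = 2590 / 2730.2051 ≈ 0.949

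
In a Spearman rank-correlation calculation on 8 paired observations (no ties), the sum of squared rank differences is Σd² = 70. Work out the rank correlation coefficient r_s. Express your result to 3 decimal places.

ρ = 1 − 6Σd² / [n(n²−1)] = 1 − 6×70 / (8×63)
  = 1 − 420/504 = 1 − 0.8333 ≈ 0.167

0.167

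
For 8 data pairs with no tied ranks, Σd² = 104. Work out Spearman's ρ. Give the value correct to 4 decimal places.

ρ = 1 − 6Σd² / [n(n²−1)] = 1 − 6×104 / (8×63)
  = 1 − 624/504 = 1 − 1.23810 ≈ -0.2381

-0.2381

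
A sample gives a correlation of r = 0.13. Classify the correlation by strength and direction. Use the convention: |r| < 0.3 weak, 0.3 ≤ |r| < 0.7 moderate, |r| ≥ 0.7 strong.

weak positive

r = 0.13 > 0 so the relationship is positive.
|r| = 0.13, which falls in the weak range.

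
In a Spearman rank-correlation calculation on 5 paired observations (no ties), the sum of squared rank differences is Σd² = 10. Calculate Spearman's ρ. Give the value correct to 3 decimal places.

0.500

ρ = 1 − 6Σd² / [n(n²−1)] = 1 − 6×10 / (5×24)
  = 1 − 60/120 = 1 − 0.5000 ≈ 0.500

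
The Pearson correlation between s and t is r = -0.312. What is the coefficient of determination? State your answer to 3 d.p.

0.097

r² = (-0.312)² = 0.097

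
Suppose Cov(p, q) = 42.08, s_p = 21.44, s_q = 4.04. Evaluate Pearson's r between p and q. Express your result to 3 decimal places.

0.486

r = Cov(p,q) / (s_p · s_q) = 42.08 / (21.44 × 4.04)
  = 42.08 / 86.6176 ≈ 0.486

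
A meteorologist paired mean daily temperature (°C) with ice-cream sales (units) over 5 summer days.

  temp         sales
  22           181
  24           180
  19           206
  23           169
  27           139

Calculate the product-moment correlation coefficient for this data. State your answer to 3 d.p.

n = 5, Σx = 115, Σy = 875, Σx² = 2679, Σy² = 155479, Σxy = 19856
nΣxy − ΣxΣy = 99280 − 100625 = -1345
nΣx² − (Σx)² = 13395 − 13225 = 170; nΣy² − (Σy)² = 777395 − 765625 = 11770
r = -1345 / √(170 × 11770) = -1345 / 1414.5317 ≈ -0.951

-0.951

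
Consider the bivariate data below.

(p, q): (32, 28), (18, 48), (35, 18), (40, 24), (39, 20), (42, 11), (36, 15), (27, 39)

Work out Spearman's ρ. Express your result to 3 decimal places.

Rank p: 3, 1, 4, 7, 6, 8, 5, 2
Rank q: 6, 8, 3, 5, 4, 1, 2, 7
d = rank(p) − rank(q): -3, -7, 1, 2, 2, 7, 3, -5; Σd² = 150
ρ = 1 − 6Σd² / [n(n²−1)] = 1 − 6×150 / (8×63) = 1 − 900/504 ≈ -0.786

-0.786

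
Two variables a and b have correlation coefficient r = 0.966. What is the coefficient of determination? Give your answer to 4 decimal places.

r² = (0.966)² = 0.9332

0.9332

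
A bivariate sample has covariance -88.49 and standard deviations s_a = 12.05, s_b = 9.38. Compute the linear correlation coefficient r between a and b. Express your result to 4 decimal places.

r = Cov(a,b) / (s_a · s_b) = -88.49 / (12.05 × 9.38)
  = -88.49 / 113.0290 ≈ -0.7829

-0.7829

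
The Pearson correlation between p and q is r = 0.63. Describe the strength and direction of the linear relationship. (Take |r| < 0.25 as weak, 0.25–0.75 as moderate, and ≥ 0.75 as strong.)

r = 0.63 > 0 so the relationship is positive.
|r| = 0.63, which falls in the moderate range.

moderate positive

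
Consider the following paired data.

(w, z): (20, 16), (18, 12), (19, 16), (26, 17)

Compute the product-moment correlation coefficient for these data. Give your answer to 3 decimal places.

n = 4, Σw = 83, Σz = 61, Σw² = 1761, Σz² = 945, Σwz = 1282
nΣwz − ΣwΣz = 5128 − 5063 = 65
nΣw² − (Σw)² = 7044 − 6889 = 155; nΣz² − (Σz)² = 3780 − 3721 = 59
r = 65 / √(155 × 59) = 65 / 95.6295 ≈ 0.680

0.680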